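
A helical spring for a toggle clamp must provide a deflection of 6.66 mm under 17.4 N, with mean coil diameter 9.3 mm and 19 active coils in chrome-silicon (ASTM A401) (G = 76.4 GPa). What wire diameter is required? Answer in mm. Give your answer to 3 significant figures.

Required rate k = F/δ = 17.4/6.66 = 2.6126 N/mm
d = (8D³N_a·k / G)^(1/4) = (8·9.3³·19·2.6126 / (76.4×10³))^0.25
  = (4.1809)^0.25 = 1.4299 mm

1.43 mm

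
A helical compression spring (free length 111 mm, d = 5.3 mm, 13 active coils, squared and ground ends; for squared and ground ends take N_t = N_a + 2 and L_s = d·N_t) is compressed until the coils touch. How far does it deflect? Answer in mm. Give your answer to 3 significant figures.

N_t = 15; L_s = 5.3·15 = 79.5 mm
δ_solid = L₀ − L_s = 111 − 79.5 = 31.5 mm

31.5 mm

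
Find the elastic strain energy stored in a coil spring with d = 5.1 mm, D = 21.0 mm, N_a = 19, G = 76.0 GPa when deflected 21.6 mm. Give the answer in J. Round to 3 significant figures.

8.52 J

k = Gd⁴/(8D³N_a) = (76.0×10³)(5.1⁴)/(8·21.0³·19) = 36.525 N/mm
U = ½kδ² = 0.5 × 36.525 × 21.6² = 8520.6 N·mm = 8.5206 J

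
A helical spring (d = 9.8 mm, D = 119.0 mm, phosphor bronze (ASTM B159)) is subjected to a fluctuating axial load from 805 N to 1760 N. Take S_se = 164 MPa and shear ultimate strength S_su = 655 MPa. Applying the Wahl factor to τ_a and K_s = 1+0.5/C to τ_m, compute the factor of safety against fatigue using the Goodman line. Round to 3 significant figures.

C = D/d = 119.0/9.8 = 12.1429; K_W = (4C−1)/(4C−4)+0.615/C = 1.1180; K_s = 1+0.5/C = 1.0412
F_a = (F_max−F_min)/2 = 477.5 N; F_m = (F_max+F_min)/2 = 1282.5 N
τ_a = K_W·8F_aD/(πd³) = 1.1180 × 153.74 = 171.87 MPa
τ_m = K_s·8F_mD/(πd³) = 1.0412 × 412.92 = 429.92 MPa
Goodman: 1/n_f = τ_a/S_se + τ_m/S_su = 171.87/164 + 429.92/655 = 1.04800 + 0.65637 = 1.7044
n_f = 1/1.7044 = 0.5867

0.587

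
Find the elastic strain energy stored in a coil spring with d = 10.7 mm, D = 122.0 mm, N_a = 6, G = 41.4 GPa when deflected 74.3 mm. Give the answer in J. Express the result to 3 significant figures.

17.2 J

k = Gd⁴/(8D³N_a) = (41.4×10³)(10.7⁴)/(8·122.0³·6) = 6.2261 N/mm
U = ½kδ² = 0.5 × 6.2261 × 74.3² = 17186 N·mm = 17.186 J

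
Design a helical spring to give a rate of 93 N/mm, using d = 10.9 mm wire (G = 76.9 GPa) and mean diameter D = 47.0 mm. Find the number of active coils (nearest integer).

N_a = Gd⁴/(8D³k) = (76.9×10³ × 10.9⁴)/(8 × 47.0³ × 93)
    = 1.08551e+09 / 7.72443e+07 = 14.05 → 14 coils

14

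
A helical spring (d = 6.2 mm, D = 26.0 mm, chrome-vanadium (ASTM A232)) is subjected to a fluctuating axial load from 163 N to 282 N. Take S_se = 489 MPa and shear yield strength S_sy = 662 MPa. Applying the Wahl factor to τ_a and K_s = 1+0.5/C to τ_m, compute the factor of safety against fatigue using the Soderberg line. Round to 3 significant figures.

6.61

C = D/d = 26.0/6.2 = 4.1935; K_W = (4C−1)/(4C−4)+0.615/C = 1.3815; K_s = 1+0.5/C = 1.1192
F_a = (F_max−F_min)/2 = 59.5 N; F_m = (F_max+F_min)/2 = 222.5 N
τ_a = K_W·8F_aD/(πd³) = 1.3815 × 16.529 = 22.835 MPa
τ_m = K_s·8F_mD/(πd³) = 1.1192 × 61.811 = 69.181 MPa
Soderberg: 1/n_f = τ_a/S_se + τ_m/S_sy = 22.835/489 + 69.181/662 = 0.04670 + 0.10450 = 0.1512
n_f = 1/0.1512 = 6.614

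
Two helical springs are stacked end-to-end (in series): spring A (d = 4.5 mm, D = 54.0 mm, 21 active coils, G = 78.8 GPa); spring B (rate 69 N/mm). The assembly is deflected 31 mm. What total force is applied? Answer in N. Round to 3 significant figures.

37.2 N

k_A = Gd⁴/(8D³N_a) = (78.8×10³)(4.5⁴)/(8·54.0³·21) = 1.2215 N/mm
Series: 1/k_eq = 1/1.2215 + 1/69 = 0.83317; k_eq = 1.2002 N/mm
F = k_eq·δ = 1.2002·31 = 37.207 N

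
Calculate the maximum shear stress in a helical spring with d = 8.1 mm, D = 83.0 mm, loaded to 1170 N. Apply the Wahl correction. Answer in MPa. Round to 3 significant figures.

531 MPa

Spring index C = D/d = 83.0/8.1 = 10.2469
K_W = (4C−1)/(4C−4) + 0.615/C = 39.988/36.988 + 0.0600 = 1.1411
τ₀ = 8FD/(πd³) = 8·1170·83.0/(π·8.1³) = 776880/1669.6 = 465.32 MPa
τ_max = K·τ₀ = 1.1411 × 465.32 = 530.99 MPa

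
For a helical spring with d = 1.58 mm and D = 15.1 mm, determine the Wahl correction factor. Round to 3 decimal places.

C = D/d = 15.1/1.58 = 9.5570
K_W = (4C−1)/(4C−4) + 0.615/C = 37.228/34.228 + 0.0644 = 1.1520

1.152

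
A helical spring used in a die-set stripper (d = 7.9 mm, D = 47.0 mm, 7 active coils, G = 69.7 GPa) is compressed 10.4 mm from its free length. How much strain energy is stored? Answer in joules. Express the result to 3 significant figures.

2.53 J

k = Gd⁴/(8D³N_a) = (69.7×10³)(7.9⁴)/(8·47.0³·7) = 46.694 N/mm
U = ½kδ² = 0.5 × 46.694 × 10.4² = 2525.2 N·mm = 2.5252 J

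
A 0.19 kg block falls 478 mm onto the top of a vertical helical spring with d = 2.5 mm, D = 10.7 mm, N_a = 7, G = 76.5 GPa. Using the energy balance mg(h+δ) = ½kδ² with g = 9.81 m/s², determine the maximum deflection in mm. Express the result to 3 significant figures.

k = Gd⁴/(8D³N_a) = (76.5×10³)(2.5⁴)/(8·10.7³·7) = 43.559 N/mm
W = mg = 0.19 × 9.81 = 1.8639 N
½kδ² − Wδ − Wh = 0 → δ = (W + √(W² + 2kWh))/k
δ = (1.8639 + √(3.4741 + 77618))/43.559 = (1.8639 + 278.61)/43.559 = 6.4388 mm

6.44 mm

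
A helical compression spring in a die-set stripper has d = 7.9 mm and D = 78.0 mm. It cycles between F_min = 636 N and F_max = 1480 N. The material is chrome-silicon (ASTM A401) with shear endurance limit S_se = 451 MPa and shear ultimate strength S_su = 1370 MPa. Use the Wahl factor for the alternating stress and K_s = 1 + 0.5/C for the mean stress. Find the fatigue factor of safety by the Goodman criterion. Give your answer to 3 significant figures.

1.32

C = D/d = 78.0/7.9 = 9.8734; K_W = (4C−1)/(4C−4)+0.615/C = 1.1468; K_s = 1+0.5/C = 1.0506
F_a = (F_max−F_min)/2 = 422 N; F_m = (F_max+F_min)/2 = 1058 N
τ_a = K_W·8F_aD/(πd³) = 1.1468 × 170.01 = 194.97 MPa
τ_m = K_s·8F_mD/(πd³) = 1.0506 × 426.23 = 447.81 MPa
Goodman: 1/n_f = τ_a/S_se + τ_m/S_su = 194.97/451 + 447.81/1370 = 0.43230 + 0.32687 = 0.75916
n_f = 1/0.75916 = 1.317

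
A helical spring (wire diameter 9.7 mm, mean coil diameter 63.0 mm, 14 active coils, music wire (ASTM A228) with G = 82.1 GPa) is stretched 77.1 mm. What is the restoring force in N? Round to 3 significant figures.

k = Gd⁴/(8D³N_a) = (82.1×10³)(9.7⁴)/(8·63.0³·14) = 25.953 N/mm
F = k·δ = 25.953 × 77.1 = 2001 N

2000 N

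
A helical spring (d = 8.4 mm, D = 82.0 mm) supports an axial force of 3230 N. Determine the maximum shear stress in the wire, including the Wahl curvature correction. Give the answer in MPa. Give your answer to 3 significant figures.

1310 MPa

Spring index C = D/d = 82.0/8.4 = 9.7619
K_W = (4C−1)/(4C−4) + 0.615/C = 38.048/35.048 + 0.0630 = 1.1486
τ₀ = 8FD/(πd³) = 8·3230·82.0/(π·8.4³) = 2.11888e+06/1862 = 1137.9 MPa
τ_max = K·τ₀ = 1.1486 × 1137.9 = 1307 MPa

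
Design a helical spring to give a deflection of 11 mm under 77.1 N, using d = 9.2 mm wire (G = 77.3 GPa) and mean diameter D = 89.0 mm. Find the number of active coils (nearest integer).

Required rate k = F/δ = 77.1/11 = 7.0091 N/mm
N_a = Gd⁴/(8D³k) = (77.3×10³ × 9.2⁴)/(8 × 89.0³ × 7.0091)
    = 5.53772e+08 / 3.95295e+07 = 14.01 → 14 coils

14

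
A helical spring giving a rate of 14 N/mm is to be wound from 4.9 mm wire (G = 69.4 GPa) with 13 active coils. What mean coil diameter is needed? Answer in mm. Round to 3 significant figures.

D = (Gd⁴/(8N_a·k))^(1/3) = (69.4×10³·4.9⁴/(8·13·14))^(1/3)
  = (27477.8)^(1/3) = 30.1759 mm

30.2 mm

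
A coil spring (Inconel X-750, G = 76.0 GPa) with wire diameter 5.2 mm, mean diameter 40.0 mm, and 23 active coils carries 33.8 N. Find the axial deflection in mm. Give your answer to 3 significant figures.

k = Gd⁴/(8D³N_a) = (76.0×10³)(5.2⁴)/(8·40.0³·23) = 4.7188 N/mm
δ = F/k = 33.8 / 4.7188 = 7.1629 mm

7.16 mm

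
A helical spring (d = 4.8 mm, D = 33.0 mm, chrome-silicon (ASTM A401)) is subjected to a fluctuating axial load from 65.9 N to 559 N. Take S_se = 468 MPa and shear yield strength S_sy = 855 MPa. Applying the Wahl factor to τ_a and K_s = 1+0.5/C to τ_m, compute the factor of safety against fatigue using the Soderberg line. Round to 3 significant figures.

1.27

C = D/d = 33.0/4.8 = 6.8750; K_W = (4C−1)/(4C−4)+0.615/C = 1.2171; K_s = 1+0.5/C = 1.0727
F_a = (F_max−F_min)/2 = 246.55 N; F_m = (F_max+F_min)/2 = 312.45 N
τ_a = K_W·8F_aD/(πd³) = 1.2171 × 187.34 = 228.02 MPa
τ_m = K_s·8F_mD/(πd³) = 1.0727 × 237.42 = 254.68 MPa
Soderberg: 1/n_f = τ_a/S_se + τ_m/S_sy = 228.02/468 + 254.68/855 = 0.48722 + 0.29788 = 0.78509
n_f = 1/0.78509 = 1.274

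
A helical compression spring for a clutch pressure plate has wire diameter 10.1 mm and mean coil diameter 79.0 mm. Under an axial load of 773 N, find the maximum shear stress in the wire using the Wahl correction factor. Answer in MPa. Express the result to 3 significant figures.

179 MPa

Spring index C = D/d = 79.0/10.1 = 7.8218
K_W = (4C−1)/(4C−4) + 0.615/C = 30.287/27.287 + 0.0786 = 1.1886
τ₀ = 8FD/(πd³) = 8·773·79.0/(π·10.1³) = 488536/3236.8 = 150.93 MPa
τ_max = K·τ₀ = 1.1886 × 150.93 = 179.39 MPa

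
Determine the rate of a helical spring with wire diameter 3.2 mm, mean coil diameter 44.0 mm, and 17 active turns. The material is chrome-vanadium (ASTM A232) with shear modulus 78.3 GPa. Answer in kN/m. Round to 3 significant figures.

0.709 kN/m

k = Gd⁴/(8D³N_a) = (78.3×10³ × 3.2⁴) / (8 × 44.0³ × 17)
  = 8.21035e+06 / 1.1585e+07 = 0.7087 N/mm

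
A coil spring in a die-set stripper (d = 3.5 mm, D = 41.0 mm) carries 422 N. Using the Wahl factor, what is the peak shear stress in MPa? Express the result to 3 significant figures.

Spring index C = D/d = 41.0/3.5 = 11.7143
K_W = (4C−1)/(4C−4) + 0.615/C = 45.857/42.857 + 0.0525 = 1.1225
τ₀ = 8FD/(πd³) = 8·422·41.0/(π·3.5³) = 138416/134.7 = 1027.6 MPa
τ_max = K·τ₀ = 1.1225 × 1027.6 = 1153.5 MPa

1150 MPa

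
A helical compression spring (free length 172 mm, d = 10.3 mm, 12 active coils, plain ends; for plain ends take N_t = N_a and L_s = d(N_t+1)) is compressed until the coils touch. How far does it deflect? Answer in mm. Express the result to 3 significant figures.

N_t = 12; L_s = 10.3·13 = 133.9 mm
δ_solid = L₀ − L_s = 172 − 133.9 = 38.1 mm

38.1 mm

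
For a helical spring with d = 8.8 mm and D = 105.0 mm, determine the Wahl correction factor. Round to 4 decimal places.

1.1201

C = D/d = 105.0/8.8 = 11.9318
K_W = (4C−1)/(4C−4) + 0.615/C = 46.727/43.727 + 0.0515 = 1.1201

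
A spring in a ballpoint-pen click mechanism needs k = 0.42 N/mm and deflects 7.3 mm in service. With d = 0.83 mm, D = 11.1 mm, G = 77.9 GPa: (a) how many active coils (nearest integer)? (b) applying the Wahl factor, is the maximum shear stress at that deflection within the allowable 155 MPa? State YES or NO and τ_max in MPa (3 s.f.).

N_a = Gd⁴/(8D³k) = (77.9×10³)(0.83⁴)/(8·11.1³·0.42) = 8.045 → N_a = 8
Actual rate k = Gd⁴/(8D³·8) = 0.42238 N/mm
Working load F = kδ = 0.42238·7.3 = 3.0834 N
C = 11.1/0.83 = 13.3735; K_W = (4C−1)/(4C−4)+0.615/C = 1.1066
τ_max = K_W·8FD/(πd³) = 1.1066·152.42 = 168.67 MPa
τ_max > 155 MPa → exceeds allowable

(a) 8 coils; (b) NO, τ_max = 169 MPa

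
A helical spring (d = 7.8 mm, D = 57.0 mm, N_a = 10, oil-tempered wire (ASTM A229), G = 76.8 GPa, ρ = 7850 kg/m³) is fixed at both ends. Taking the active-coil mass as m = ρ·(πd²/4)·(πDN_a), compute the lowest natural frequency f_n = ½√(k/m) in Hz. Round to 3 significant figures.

k = Gd⁴/(8D³N_a) = (76.8×10³)(7.8⁴)/(8·57.0³·10) = 19.188 N/mm = 19188 N/m
Wire length L = πDN_a = π·57.0·10 = 1790.7 mm
m = ρ·(πd²/4)·L = 7850 × 47.784×10⁻⁶ m² × 1.7907 m = 0.6717 kg
f_n = ½√(k/m) = 0.5·√(19188/0.6717) = 0.5·√(28566) = 84.508 Hz

84.5 Hz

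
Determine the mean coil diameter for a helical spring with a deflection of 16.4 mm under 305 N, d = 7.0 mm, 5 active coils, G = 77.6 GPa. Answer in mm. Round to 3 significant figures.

63.0 mm

Required rate k = F/δ = 305/16.4 = 18.598 N/mm
D = (Gd⁴/(8N_a·k))^(1/3) = (77.6×10³·7.0⁴/(8·5·18.598))^(1/3)
  = (250460)^(1/3) = 63.0346 mm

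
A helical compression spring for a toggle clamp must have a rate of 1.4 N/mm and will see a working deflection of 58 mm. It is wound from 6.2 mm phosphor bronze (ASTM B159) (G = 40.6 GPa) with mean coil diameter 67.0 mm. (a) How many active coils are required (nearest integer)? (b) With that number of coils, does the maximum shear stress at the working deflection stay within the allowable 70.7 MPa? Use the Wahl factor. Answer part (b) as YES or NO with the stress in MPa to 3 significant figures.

N_a = Gd⁴/(8D³k) = (40.6×10³)(6.2⁴)/(8·67.0³·1.4) = 17.81 → N_a = 18
Actual rate k = Gd⁴/(8D³·18) = 1.3852 N/mm
Working load F = kδ = 1.3852·58 = 80.34 N
C = 67.0/6.2 = 10.8065; K_W = (4C−1)/(4C−4)+0.615/C = 1.1334
τ_max = K_W·8FD/(πd³) = 1.1334·57.514 = 65.186 MPa
τ_max ≤ 70.7 MPa → acceptable

(a) 18 coils; (b) YES, τ_max = 65.2 MPa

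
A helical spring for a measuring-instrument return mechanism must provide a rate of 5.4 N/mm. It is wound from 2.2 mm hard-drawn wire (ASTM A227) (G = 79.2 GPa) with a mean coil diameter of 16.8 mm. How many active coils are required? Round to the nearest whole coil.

N_a = Gd⁴/(8D³k) = (79.2×10³ × 2.2⁴)/(8 × 16.8³ × 5.4)
    = 1.85531e+06 / 204839 = 9.057 → 9 coils

9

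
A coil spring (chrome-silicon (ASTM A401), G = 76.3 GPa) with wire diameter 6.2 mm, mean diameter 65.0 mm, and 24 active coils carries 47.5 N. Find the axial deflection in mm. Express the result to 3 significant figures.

k = Gd⁴/(8D³N_a) = (76.3×10³)(6.2⁴)/(8·65.0³·24) = 2.1382 N/mm
δ = F/k = 47.5 / 2.1382 = 22.215 mm

22.2 mm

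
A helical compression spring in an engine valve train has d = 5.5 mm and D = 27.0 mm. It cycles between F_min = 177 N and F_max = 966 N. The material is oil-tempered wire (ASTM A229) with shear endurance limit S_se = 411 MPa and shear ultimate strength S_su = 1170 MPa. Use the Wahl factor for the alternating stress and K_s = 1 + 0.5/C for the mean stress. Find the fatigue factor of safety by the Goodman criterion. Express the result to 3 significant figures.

C = D/d = 27.0/5.5 = 4.9091; K_W = (4C−1)/(4C−4)+0.615/C = 1.3171; K_s = 1+0.5/C = 1.1019
F_a = (F_max−F_min)/2 = 394.5 N; F_m = (F_max+F_min)/2 = 571.5 N
τ_a = K_W·8F_aD/(πd³) = 1.3171 × 163.03 = 214.73 MPa
τ_m = K_s·8F_mD/(πd³) = 1.1019 × 236.17 = 260.23 MPa
Goodman: 1/n_f = τ_a/S_se + τ_m/S_su = 214.73/411 + 260.23/1170 = 0.52246 + 0.22242 = 0.74488
n_f = 1/0.74488 = 1.343

1.34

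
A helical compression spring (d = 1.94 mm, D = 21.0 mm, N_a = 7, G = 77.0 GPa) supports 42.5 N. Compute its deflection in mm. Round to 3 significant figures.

k = Gd⁴/(8D³N_a) = (77.0×10³)(1.94⁴)/(8·21.0³·7) = 2.1031 N/mm
δ = F/k = 42.5 / 2.1031 = 20.209 mm

20.2 mm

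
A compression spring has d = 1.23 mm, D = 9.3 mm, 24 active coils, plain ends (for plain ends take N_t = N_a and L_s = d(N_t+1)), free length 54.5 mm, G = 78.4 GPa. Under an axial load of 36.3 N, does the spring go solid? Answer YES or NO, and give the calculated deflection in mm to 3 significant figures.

k = Gd⁴/(8D³N_a) = (78.4×10³)(1.23⁴)/(8·9.3³·24) = 1.1619 N/mm
N_t = 24; L_s = 1.23·25 = 30.75 mm; δ_solid = L₀ − L_s = 54.5 − 30.75 = 23.75 mm
δ = F/k = 36.3/1.1619 = 31.241 mm
δ ≥ δ_solid → spring goes solid

YES, δ = 31.2 mm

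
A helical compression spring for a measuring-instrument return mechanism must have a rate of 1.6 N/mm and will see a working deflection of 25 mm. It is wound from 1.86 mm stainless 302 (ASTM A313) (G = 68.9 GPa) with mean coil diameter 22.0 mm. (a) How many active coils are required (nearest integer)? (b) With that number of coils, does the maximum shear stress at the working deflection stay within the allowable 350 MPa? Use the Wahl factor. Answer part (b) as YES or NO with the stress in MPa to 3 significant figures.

N_a = Gd⁴/(8D³k) = (68.9×10³)(1.86⁴)/(8·22.0³·1.6) = 6.051 → N_a = 6
Actual rate k = Gd⁴/(8D³·6) = 1.6135 N/mm
Working load F = kδ = 1.6135·25 = 40.337 N
C = 22.0/1.86 = 11.8280; K_W = (4C−1)/(4C−4)+0.615/C = 1.1213
τ_max = K_W·8FD/(πd³) = 1.1213·351.18 = 393.76 MPa
τ_max > 350 MPa → exceeds allowable

(a) 6 coils; (b) NO, τ_max = 394 MPa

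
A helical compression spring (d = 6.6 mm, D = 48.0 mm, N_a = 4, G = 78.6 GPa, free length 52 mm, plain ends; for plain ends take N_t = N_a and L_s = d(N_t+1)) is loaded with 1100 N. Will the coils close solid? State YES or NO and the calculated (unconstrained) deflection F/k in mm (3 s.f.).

YES, δ = 26.1 mm

k = Gd⁴/(8D³N_a) = (78.6×10³)(6.6⁴)/(8·48.0³·4) = 42.143 N/mm
N_t = 4; L_s = 6.6·5 = 33 mm; δ_solid = L₀ − L_s = 52 − 33 = 19 mm
δ = F/k = 1100/42.143 = 26.102 mm
δ ≥ δ_solid → spring goes solid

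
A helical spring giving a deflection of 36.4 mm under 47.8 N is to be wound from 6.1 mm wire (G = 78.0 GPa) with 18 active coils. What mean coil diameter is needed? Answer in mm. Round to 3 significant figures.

Required rate k = F/δ = 47.8/36.4 = 1.3132 N/mm
D = (Gd⁴/(8N_a·k))^(1/3) = (78.0×10³·6.1⁴/(8·18·1.3132))^(1/3)
  = (571117)^(1/3) = 82.9676 mm

83.0 mm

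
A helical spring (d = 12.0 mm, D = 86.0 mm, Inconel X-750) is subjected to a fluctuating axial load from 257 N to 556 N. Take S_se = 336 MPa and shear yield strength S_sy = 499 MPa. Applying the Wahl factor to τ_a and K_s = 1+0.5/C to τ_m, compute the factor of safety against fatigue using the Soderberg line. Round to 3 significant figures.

C = D/d = 86.0/12.0 = 7.1667; K_W = (4C−1)/(4C−4)+0.615/C = 1.2074; K_s = 1+0.5/C = 1.0698
F_a = (F_max−F_min)/2 = 149.5 N; F_m = (F_max+F_min)/2 = 406.5 N
τ_a = K_W·8F_aD/(πd³) = 1.2074 × 18.947 = 22.877 MPa
τ_m = K_s·8F_mD/(πd³) = 1.0698 × 51.518 = 55.112 MPa
Soderberg: 1/n_f = τ_a/S_se + τ_m/S_sy = 22.877/336 + 55.112/499 = 0.06809 + 0.11044 = 0.17853
n_f = 1/0.17853 = 5.601

5.60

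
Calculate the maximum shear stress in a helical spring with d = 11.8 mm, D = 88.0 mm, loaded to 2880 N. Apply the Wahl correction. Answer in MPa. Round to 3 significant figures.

471 MPa

Spring index C = D/d = 88.0/11.8 = 7.4576
K_W = (4C−1)/(4C−4) + 0.615/C = 28.831/25.831 + 0.0825 = 1.1986
τ₀ = 8FD/(πd³) = 8·2880·88.0/(π·11.8³) = 2.02752e+06/5161.7 = 392.8 MPa
τ_max = K·τ₀ = 1.1986 × 392.8 = 470.81 MPa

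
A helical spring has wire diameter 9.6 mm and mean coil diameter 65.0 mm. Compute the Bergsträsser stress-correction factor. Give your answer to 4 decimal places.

1.2076

C = D/d = 65.0/9.6 = 6.7708
K_B = (4C+2)/(4C−3) = 29.083/24.083 = 1.2076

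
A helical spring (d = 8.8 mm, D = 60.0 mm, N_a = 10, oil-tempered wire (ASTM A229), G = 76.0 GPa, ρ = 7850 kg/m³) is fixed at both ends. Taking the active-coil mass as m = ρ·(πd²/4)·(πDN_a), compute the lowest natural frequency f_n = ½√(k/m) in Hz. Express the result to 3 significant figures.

85.6 Hz

k = Gd⁴/(8D³N_a) = (76.0×10³)(8.8⁴)/(8·60.0³·10) = 26.375 N/mm = 26375 N/m
Wire length L = πDN_a = π·60.0·10 = 1885 mm
m = ρ·(πd²/4)·L = 7850 × 60.821×10⁻⁶ m² × 1.885 m = 0.89997 kg
f_n = ½√(k/m) = 0.5·√(26375/0.89997) = 0.5·√(29307) = 85.597 Hz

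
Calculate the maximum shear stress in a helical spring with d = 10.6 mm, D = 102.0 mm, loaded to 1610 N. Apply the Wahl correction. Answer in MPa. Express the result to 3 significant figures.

Spring index C = D/d = 102.0/10.6 = 9.6226
K_W = (4C−1)/(4C−4) + 0.615/C = 37.491/34.491 + 0.0639 = 1.1509
τ₀ = 8FD/(πd³) = 8·1610·102.0/(π·10.6³) = 1.31376e+06/3741.7 = 351.11 MPa
τ_max = K·τ₀ = 1.1509 × 351.11 = 404.09 MPa

404 MPa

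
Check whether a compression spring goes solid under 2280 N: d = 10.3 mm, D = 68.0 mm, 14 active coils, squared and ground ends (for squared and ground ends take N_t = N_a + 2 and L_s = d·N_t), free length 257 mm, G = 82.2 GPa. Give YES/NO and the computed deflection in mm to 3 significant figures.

k = Gd⁴/(8D³N_a) = (82.2×10³)(10.3⁴)/(8·68.0³·14) = 26.271 N/mm
N_t = 16; L_s = 10.3·16 = 164.8 mm; δ_solid = L₀ − L_s = 257 − 164.8 = 92.2 mm
δ = F/k = 2280/26.271 = 86.788 mm
δ < δ_solid → spring does not go solid

NO, δ = 86.8 mm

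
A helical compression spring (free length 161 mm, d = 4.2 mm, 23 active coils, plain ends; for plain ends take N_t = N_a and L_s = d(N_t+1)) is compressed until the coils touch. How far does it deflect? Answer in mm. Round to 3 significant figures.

60.2 mm

N_t = 23; L_s = 4.2·24 = 100.8 mm
δ_solid = L₀ − L_s = 161 − 100.8 = 60.2 mm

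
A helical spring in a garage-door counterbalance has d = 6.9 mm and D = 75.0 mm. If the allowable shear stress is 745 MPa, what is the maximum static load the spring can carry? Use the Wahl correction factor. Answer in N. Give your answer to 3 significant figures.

C = D/d = 75.0/6.9 = 10.8696
K_W = (4C−1)/(4C−4) + 0.615/C = 42.478/39.478 + 0.0566 = 1.1326
τ_max = K·8FD/(πd³) → F_max = τ_allow·πd³/(8DK)
F_max = 745·π·6.9³/(8·75.0·1.1326) = 7.6887e+05/679.54 = 1131.5 N

1130 N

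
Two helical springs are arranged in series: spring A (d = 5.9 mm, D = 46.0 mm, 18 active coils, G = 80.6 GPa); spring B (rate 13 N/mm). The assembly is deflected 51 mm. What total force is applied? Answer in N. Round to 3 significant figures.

231 N

k_A = Gd⁴/(8D³N_a) = (80.6×10³)(5.9⁴)/(8·46.0³·18) = 6.968 N/mm
Series: 1/k_eq = 1/6.968 + 1/13 = 0.22044; k_eq = 4.5365 N/mm
F = k_eq·δ = 4.5365·51 = 231.36 N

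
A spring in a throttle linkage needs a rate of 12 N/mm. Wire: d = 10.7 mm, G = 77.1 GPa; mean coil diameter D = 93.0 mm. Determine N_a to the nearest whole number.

13

N_a = Gd⁴/(8D³k) = (77.1×10³ × 10.7⁴)/(8 × 93.0³ × 12)
    = 1.01062e+09 / 7.72183e+07 = 13.09 → 13 coils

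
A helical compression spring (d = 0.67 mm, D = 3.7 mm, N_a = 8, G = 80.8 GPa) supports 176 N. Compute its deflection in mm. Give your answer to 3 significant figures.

35.0 mm

k = Gd⁴/(8D³N_a) = (80.8×10³)(0.67⁴)/(8·3.7³·8) = 5.0226 N/mm
δ = F/k = 176 / 5.0226 = 35.042 mm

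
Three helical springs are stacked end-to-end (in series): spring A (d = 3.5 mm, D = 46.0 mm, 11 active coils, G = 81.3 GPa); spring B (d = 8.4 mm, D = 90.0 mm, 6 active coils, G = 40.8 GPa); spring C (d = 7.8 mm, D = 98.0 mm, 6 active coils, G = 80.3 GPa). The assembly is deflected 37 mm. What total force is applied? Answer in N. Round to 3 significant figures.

36.1 N

k_A = Gd⁴/(8D³N_a) = (81.3×10³)(3.5⁴)/(8·46.0³·11) = 1.4243 N/mm
k_B = Gd⁴/(8D³N_a) = (40.8×10³)(8.4⁴)/(8·90.0³·6) = 5.8051 N/mm
k_C = Gd⁴/(8D³N_a) = (80.3×10³)(7.8⁴)/(8·98.0³·6) = 6.5792 N/mm
Series: 1/k_eq = 1/1.4243 + 1/5.8051 + 1/6.5792 = 1.0263; k_eq = 0.97433 N/mm
F = k_eq·δ = 0.97433·37 = 36.05 N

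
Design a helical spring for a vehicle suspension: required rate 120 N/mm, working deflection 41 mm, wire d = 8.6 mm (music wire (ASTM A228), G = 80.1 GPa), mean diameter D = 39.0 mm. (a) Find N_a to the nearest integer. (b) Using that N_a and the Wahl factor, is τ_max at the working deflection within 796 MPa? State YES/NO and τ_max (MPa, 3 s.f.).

N_a = Gd⁴/(8D³k) = (80.1×10³)(8.6⁴)/(8·39.0³·120) = 7.694 → N_a = 8
Actual rate k = Gd⁴/(8D³·8) = 115.41 N/mm
Working load F = kδ = 115.41·41 = 4731.9 N
C = 39.0/8.6 = 4.5349; K_W = (4C−1)/(4C−4)+0.615/C = 1.3478
τ_max = K_W·8FD/(πd³) = 1.3478·738.83 = 995.79 MPa
τ_max > 796 MPa → exceeds allowable

(a) 8 coils; (b) NO, τ_max = 996 MPa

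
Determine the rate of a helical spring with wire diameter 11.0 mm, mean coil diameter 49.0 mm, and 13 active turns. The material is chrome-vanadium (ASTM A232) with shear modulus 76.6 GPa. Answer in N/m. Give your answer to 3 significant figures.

k = Gd⁴/(8D³N_a) = (76.6×10³ × 11.0⁴) / (8 × 49.0³ × 13)
  = 1.1215e+09 / 1.22355e+07 = 91.66 N/mm = 91660 N/m

91700 N/m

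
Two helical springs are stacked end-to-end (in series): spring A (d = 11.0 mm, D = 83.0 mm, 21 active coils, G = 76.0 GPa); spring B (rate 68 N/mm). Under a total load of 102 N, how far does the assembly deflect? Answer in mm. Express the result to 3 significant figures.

k_A = Gd⁴/(8D³N_a) = (76.0×10³)(11.0⁴)/(8·83.0³·21) = 11.584 N/mm
Series: 1/k_eq = 1/11.584 + 1/68 = 0.10104; k_eq = 9.8975 N/mm
δ = F/k_eq = 102/9.8975 = 10.306 mm

10.3 mm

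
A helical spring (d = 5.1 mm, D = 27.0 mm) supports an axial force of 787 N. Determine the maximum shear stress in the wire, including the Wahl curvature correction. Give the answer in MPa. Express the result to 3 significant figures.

Spring index C = D/d = 27.0/5.1 = 5.2941
K_W = (4C−1)/(4C−4) + 0.615/C = 20.176/17.176 + 0.1162 = 1.2908
τ₀ = 8FD/(πd³) = 8·787·27.0/(π·5.1³) = 169992/416.74 = 407.91 MPa
τ_max = K·τ₀ = 1.2908 × 407.91 = 526.54 MPa

527 MPa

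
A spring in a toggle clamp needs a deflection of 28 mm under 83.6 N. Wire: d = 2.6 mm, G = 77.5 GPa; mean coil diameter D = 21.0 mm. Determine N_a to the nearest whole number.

16

Required rate k = F/δ = 83.6/28 = 2.9857 N/mm
N_a = Gd⁴/(8D³k) = (77.5×10³ × 2.6⁴)/(8 × 21.0³ × 2.9857)
    = 3.54156e+06 / 221206 = 16.01 → 16 coils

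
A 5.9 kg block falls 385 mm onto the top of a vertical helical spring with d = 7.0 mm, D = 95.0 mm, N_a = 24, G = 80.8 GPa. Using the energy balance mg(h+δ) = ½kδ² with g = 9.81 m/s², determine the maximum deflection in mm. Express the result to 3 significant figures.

250 mm

k = Gd⁴/(8D³N_a) = (80.8×10³)(7.0⁴)/(8·95.0³·24) = 1.1785 N/mm
W = mg = 5.9 × 9.81 = 57.879 N
½kδ² − Wδ − Wh = 0 → δ = (W + √(W² + 2kWh))/k
δ = (57.879 + √(3350 + 52522.2))/1.1785 = (57.879 + 236.37)/1.1785 = 249.68 mm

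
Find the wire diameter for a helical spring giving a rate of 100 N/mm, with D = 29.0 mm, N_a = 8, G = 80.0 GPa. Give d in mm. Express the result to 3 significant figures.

d = (8D³N_a·k / G)^(1/4) = (8·29.0³·8·100 / (80.0×10³))^0.25
  = (1951.1)^0.25 = 6.6462 mm

6.65 mm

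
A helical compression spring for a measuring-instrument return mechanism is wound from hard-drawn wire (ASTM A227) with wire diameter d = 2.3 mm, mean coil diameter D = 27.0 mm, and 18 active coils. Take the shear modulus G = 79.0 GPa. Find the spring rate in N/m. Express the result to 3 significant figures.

780 N/m

k = Gd⁴/(8D³N_a) = (79.0×10³ × 2.3⁴) / (8 × 27.0³ × 18)
  = 2.21074e+06 / 2.83435e+06 = 0.77998 N/mm = 779.98 N/m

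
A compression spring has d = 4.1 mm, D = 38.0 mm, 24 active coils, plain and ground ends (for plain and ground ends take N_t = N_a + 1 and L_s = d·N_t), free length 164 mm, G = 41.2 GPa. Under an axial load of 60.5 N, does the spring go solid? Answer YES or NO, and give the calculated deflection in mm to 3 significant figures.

k = Gd⁴/(8D³N_a) = (41.2×10³)(4.1⁴)/(8·38.0³·24) = 1.105 N/mm
N_t = 25; L_s = 4.1·25 = 102.5 mm; δ_solid = L₀ − L_s = 164 − 102.5 = 61.5 mm
δ = F/k = 60.5/1.105 = 54.749 mm
δ < δ_solid → spring does not go solid

NO, δ = 54.7 mm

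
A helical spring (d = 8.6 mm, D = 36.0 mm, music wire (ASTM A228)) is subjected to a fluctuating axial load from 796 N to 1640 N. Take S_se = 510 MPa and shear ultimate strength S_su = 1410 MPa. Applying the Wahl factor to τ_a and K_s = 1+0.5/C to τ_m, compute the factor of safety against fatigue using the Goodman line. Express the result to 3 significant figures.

3.29

C = D/d = 36.0/8.6 = 4.1860; K_W = (4C−1)/(4C−4)+0.615/C = 1.3823; K_s = 1+0.5/C = 1.1194
F_a = (F_max−F_min)/2 = 422 N; F_m = (F_max+F_min)/2 = 1218 N
τ_a = K_W·8F_aD/(πd³) = 1.3823 × 60.822 = 84.075 MPa
τ_m = K_s·8F_mD/(πd³) = 1.1194 × 175.55 = 196.52 MPa
Goodman: 1/n_f = τ_a/S_se + τ_m/S_su = 84.075/510 + 196.52/1410 = 0.16485 + 0.13937 = 0.30423
n_f = 1/0.30423 = 3.287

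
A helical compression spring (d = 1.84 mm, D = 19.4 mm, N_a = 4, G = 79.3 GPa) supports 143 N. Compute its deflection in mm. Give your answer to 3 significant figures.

36.8 mm

k = Gd⁴/(8D³N_a) = (79.3×10³)(1.84⁴)/(8·19.4³·4) = 3.8904 N/mm
δ = F/k = 143 / 3.8904 = 36.758 mm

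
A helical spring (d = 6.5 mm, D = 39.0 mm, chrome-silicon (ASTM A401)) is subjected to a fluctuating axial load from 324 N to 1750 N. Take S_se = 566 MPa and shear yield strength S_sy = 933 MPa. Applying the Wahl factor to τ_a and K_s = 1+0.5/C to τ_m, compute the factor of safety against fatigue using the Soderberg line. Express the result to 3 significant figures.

C = D/d = 39.0/6.5 = 6.0000; K_W = (4C−1)/(4C−4)+0.615/C = 1.2525; K_s = 1+0.5/C = 1.0833
F_a = (F_max−F_min)/2 = 713 N; F_m = (F_max+F_min)/2 = 1037 N
τ_a = K_W·8F_aD/(πd³) = 1.2525 × 257.84 = 322.95 MPa
τ_m = K_s·8F_mD/(πd³) = 1.0833 × 375.01 = 406.26 MPa
Soderberg: 1/n_f = τ_a/S_se + τ_m/S_sy = 322.95/566 + 406.26/933 = 0.57058 + 0.43544 = 1.006
n_f = 1/1.006 = 0.994

0.994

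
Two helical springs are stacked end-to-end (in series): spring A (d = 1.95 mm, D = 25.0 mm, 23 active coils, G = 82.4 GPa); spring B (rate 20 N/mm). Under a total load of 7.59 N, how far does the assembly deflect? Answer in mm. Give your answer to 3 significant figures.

18.7 mm

k_A = Gd⁴/(8D³N_a) = (82.4×10³)(1.95⁴)/(8·25.0³·23) = 0.41441 N/mm
Series: 1/k_eq = 1/0.41441 + 1/20 = 2.4631; k_eq = 0.406 N/mm
δ = F/k_eq = 7.59/0.406 = 18.695 mm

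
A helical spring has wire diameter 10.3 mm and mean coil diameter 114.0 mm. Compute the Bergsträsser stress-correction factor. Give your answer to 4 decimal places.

C = D/d = 114.0/10.3 = 11.0680
K_B = (4C+2)/(4C−3) = 46.272/41.272 = 1.1211

1.1211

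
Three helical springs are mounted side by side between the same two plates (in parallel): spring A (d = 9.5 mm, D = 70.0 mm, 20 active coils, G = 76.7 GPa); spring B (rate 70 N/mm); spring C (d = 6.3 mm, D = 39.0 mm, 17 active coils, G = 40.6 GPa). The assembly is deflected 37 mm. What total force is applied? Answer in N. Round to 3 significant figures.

3300 N

k_A = Gd⁴/(8D³N_a) = (76.7×10³)(9.5⁴)/(8·70.0³·20) = 11.383 N/mm
k_C = Gd⁴/(8D³N_a) = (40.6×10³)(6.3⁴)/(8·39.0³·17) = 7.9279 N/mm
Parallel: k_eq = 11.383 + 70 + 7.9279 = 89.311 N/mm
F = k_eq·δ = 89.311·37 = 3304.5 N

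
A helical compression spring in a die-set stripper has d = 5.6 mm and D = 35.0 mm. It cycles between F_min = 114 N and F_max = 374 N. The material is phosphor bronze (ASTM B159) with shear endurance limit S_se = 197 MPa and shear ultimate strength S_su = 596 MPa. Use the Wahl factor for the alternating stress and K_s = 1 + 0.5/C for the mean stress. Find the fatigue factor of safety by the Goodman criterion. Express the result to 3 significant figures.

C = D/d = 35.0/5.6 = 6.2500; K_W = (4C−1)/(4C−4)+0.615/C = 1.2413; K_s = 1+0.5/C = 1.0800
F_a = (F_max−F_min)/2 = 130 N; F_m = (F_max+F_min)/2 = 244 N
τ_a = K_W·8F_aD/(πd³) = 1.2413 × 65.976 = 81.893 MPa
τ_m = K_s·8F_mD/(πd³) = 1.0800 × 123.83 = 133.74 MPa
Goodman: 1/n_f = τ_a/S_se + τ_m/S_su = 81.893/197 + 133.74/596 = 0.41570 + 0.22439 = 0.6401
n_f = 1/0.6401 = 1.562

1.56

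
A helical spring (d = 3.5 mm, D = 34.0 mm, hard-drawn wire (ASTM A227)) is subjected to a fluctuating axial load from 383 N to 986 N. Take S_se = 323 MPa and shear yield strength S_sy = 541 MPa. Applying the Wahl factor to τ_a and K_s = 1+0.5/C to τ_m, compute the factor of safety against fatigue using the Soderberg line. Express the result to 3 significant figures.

C = D/d = 34.0/3.5 = 9.7143; K_W = (4C−1)/(4C−4)+0.615/C = 1.1494; K_s = 1+0.5/C = 1.0515
F_a = (F_max−F_min)/2 = 301.5 N; F_m = (F_max+F_min)/2 = 684.5 N
τ_a = K_W·8F_aD/(πd³) = 1.1494 × 608.84 = 699.78 MPa
τ_m = K_s·8F_mD/(πd³) = 1.0515 × 1382.3 = 1453.4 MPa
Soderberg: 1/n_f = τ_a/S_se + τ_m/S_sy = 699.78/323 + 1453.4/541 = 2.16651 + 2.68651 = 4.853
n_f = 1/4.853 = 0.2061

0.206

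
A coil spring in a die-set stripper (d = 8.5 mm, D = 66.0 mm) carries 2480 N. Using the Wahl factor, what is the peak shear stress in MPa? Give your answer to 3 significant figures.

808 MPa

Spring index C = D/d = 66.0/8.5 = 7.7647
K_W = (4C−1)/(4C−4) + 0.615/C = 30.059/27.059 + 0.0792 = 1.1901
τ₀ = 8FD/(πd³) = 8·2480·66.0/(π·8.5³) = 1.30944e+06/1929.3 = 678.7 MPa
τ_max = K·τ₀ = 1.1901 × 678.7 = 807.71 MPa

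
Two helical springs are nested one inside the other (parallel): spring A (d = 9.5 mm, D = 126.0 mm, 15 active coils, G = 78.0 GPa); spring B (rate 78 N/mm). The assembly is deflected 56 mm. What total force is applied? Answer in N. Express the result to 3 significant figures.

4520 N

k_A = Gd⁴/(8D³N_a) = (78.0×10³)(9.5⁴)/(8·126.0³·15) = 2.6466 N/mm
Parallel: k_eq = 2.6466 + 78 = 80.647 N/mm
F = k_eq·δ = 80.647·56 = 4516.2 N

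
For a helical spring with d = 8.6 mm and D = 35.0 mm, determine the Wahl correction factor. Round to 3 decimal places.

1.395

C = D/d = 35.0/8.6 = 4.0698
K_W = (4C−1)/(4C−4) + 0.615/C = 15.279/12.279 + 0.1511 = 1.3954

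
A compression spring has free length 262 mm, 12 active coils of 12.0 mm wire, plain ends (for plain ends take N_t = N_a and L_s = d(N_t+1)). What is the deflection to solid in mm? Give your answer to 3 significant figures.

N_t = 12; L_s = 12.0·13 = 156 mm
δ_solid = L₀ − L_s = 262 − 156 = 106 mm

106 mm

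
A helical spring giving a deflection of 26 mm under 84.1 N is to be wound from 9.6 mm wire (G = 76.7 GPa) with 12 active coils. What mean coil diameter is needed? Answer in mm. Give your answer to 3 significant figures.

128 mm

Required rate k = F/δ = 84.1/26 = 3.2346 N/mm
D = (Gd⁴/(8N_a·k))^(1/3) = (76.7×10³·9.6⁴/(8·12·3.2346))^(1/3)
  = (2.09791e+06)^(1/3) = 128.0154 mm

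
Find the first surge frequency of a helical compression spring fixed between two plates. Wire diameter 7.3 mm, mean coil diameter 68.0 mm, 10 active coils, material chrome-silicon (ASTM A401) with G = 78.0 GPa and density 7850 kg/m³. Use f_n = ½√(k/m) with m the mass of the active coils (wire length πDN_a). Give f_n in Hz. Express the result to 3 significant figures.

k = Gd⁴/(8D³N_a) = (78.0×10³)(7.3⁴)/(8·68.0³·10) = 8.8058 N/mm = 8805.8 N/m
Wire length L = πDN_a = π·68.0·10 = 2136.3 mm
m = ρ·(πd²/4)·L = 7850 × 41.854×10⁻⁶ m² × 2.1363 m = 0.70188 kg
f_n = ½√(k/m) = 0.5·√(8805.8/0.70188) = 0.5·√(12546) = 56.004 Hz

56.0 Hz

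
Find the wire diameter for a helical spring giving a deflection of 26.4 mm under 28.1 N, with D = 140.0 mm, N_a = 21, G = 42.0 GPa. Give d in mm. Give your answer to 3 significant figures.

Required rate k = F/δ = 28.1/26.4 = 1.0644 N/mm
d = (8D³N_a·k / G)^(1/4) = (8·140.0³·21·1.0644 / (42.0×10³))^0.25
  = (11683)^0.25 = 10.3965 mm

10.4 mm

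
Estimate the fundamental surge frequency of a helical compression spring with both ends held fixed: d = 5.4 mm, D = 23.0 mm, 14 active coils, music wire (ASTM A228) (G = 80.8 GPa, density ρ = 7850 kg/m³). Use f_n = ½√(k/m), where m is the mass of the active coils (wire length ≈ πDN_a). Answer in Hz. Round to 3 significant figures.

k = Gd⁴/(8D³N_a) = (80.8×10³)(5.4⁴)/(8·23.0³·14) = 50.418 N/mm = 50418 N/m
Wire length L = πDN_a = π·23.0·14 = 1011.6 mm
m = ρ·(πd²/4)·L = 7850 × 22.902×10⁻⁶ m² × 1.0116 m = 0.18187 kg
f_n = ½√(k/m) = 0.5·√(50418/0.18187) = 0.5·√(2.7722e+05) = 263.26 Hz

263 Hz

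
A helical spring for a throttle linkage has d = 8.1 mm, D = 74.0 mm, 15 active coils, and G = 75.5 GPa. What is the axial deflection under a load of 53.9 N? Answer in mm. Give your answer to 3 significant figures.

k = Gd⁴/(8D³N_a) = (75.5×10³)(8.1⁴)/(8·74.0³·15) = 6.6836 N/mm
δ = F/k = 53.9 / 6.6836 = 8.0645 mm

8.06 mm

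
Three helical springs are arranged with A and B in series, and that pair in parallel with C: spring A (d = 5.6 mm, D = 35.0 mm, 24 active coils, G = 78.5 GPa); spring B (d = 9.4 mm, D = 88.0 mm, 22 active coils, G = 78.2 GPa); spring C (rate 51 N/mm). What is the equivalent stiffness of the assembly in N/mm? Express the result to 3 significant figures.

k_A = Gd⁴/(8D³N_a) = (78.5×10³)(5.6⁴)/(8·35.0³·24) = 9.3781 N/mm
k_B = Gd⁴/(8D³N_a) = (78.2×10³)(9.4⁴)/(8·88.0³·22) = 5.0905 N/mm
Springs A,B series: k_AB = 1/(1/9.3781+1/5.0905) = 3.2995 N/mm; parallel with C: k_eq = 3.2995+51 = 54.299 N/mm

54.3 N/mm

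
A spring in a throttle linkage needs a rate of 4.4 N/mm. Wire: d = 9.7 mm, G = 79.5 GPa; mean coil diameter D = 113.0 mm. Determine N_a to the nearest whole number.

14

N_a = Gd⁴/(8D³k) = (79.5×10³ × 9.7⁴)/(8 × 113.0³ × 4.4)
    = 7.03808e+08 / 5.079e+07 = 13.86 → 14 coils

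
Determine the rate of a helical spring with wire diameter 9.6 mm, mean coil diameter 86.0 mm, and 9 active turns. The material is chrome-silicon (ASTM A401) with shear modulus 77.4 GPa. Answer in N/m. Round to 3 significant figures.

14400 N/m

k = Gd⁴/(8D³N_a) = (77.4×10³ × 9.6⁴) / (8 × 86.0³ × 9)
  = 6.57394e+08 / 4.5796e+07 = 14.355 N/mm = 14355 N/m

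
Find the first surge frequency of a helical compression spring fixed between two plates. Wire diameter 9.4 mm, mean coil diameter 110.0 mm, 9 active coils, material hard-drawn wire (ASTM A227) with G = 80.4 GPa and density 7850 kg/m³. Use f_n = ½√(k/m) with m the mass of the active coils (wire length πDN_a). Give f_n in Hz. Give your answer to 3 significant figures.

k = Gd⁴/(8D³N_a) = (80.4×10³)(9.4⁴)/(8·110.0³·9) = 6.5502 N/mm = 6550.2 N/m
Wire length L = πDN_a = π·110.0·9 = 3110.2 mm
m = ρ·(πd²/4)·L = 7850 × 69.398×10⁻⁶ m² × 3.1102 m = 1.6943 kg
f_n = ½√(k/m) = 0.5·√(6550.2/1.6943) = 0.5·√(3866) = 31.088 Hz

31.1 Hz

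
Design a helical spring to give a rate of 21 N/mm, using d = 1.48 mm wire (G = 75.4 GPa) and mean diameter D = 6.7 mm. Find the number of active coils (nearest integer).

7

N_a = Gd⁴/(8D³k) = (75.4×10³ × 1.48⁴)/(8 × 6.7³ × 21)
    = 361758 / 50528.2 = 7.16 → 7 coils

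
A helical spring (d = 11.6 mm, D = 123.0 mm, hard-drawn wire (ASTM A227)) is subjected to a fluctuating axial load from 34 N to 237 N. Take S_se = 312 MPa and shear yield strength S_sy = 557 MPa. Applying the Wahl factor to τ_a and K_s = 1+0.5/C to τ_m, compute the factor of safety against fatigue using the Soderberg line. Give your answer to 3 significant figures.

C = D/d = 123.0/11.6 = 10.6034; K_W = (4C−1)/(4C−4)+0.615/C = 1.1361; K_s = 1+0.5/C = 1.0472
F_a = (F_max−F_min)/2 = 101.5 N; F_m = (F_max+F_min)/2 = 135.5 N
τ_a = K_W·8F_aD/(πd³) = 1.1361 × 20.367 = 23.139 MPa
τ_m = K_s·8F_mD/(πd³) = 1.0472 × 27.19 = 28.472 MPa
Soderberg: 1/n_f = τ_a/S_se + τ_m/S_sy = 23.139/312 + 28.472/557 = 0.07416 + 0.05112 = 0.12528
n_f = 1/0.12528 = 7.982

7.98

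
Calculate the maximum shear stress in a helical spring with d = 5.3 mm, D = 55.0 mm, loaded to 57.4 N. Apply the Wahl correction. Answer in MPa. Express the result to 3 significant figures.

61.5 MPa

Spring index C = D/d = 55.0/5.3 = 10.3774
K_W = (4C−1)/(4C−4) + 0.615/C = 40.509/37.509 + 0.0593 = 1.1392
τ₀ = 8FD/(πd³) = 8·57.4·55.0/(π·5.3³) = 25256/467.71 = 53.999 MPa
τ_max = K·τ₀ = 1.1392 × 53.999 = 61.518 MPa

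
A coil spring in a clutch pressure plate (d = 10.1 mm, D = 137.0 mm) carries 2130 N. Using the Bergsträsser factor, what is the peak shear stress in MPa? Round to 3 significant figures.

792 MPa

Spring index C = D/d = 137.0/10.1 = 13.5644
K_B = (4C+2)/(4C−3) = 56.257/51.257 = 1.0975
τ₀ = 8FD/(πd³) = 8·2130·137.0/(π·10.1³) = 2.33448e+06/3236.8 = 721.23 MPa
τ_max = K·τ₀ = 1.0975 × 721.23 = 791.59 MPa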